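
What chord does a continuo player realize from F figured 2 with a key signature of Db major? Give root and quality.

Gb major seventh

The figures 2 indicate a seventh chord in third inversion.
In third inversion the root lies a second above the bass: a second above F in Db major is Gb.
The chord tones are F, Gb, Bb, Db, giving Gb major seventh.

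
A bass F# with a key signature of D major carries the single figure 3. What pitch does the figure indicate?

Counting 2 letter steps above F# lands on A; in D major, that letter is A.

A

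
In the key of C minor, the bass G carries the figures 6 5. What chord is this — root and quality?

Eb major seventh

The figures 6 5 indicate a seventh chord in first inversion.
In first inversion the root lies a sixth above the bass: a sixth above G in C minor is Eb.
The chord tones are G, Bb, D, Eb, giving Eb major seventh.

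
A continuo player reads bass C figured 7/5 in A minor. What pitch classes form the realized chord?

The written figures 7/5 are shorthand for 7/5/3: the 3 is implied.
A third above C in this key is E.
A fifth above C in this key is G.
A seventh above C in this key is B.
Together with the bass C, this spells C major seventh in root position.

C, E, G, B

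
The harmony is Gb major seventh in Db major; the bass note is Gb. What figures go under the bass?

7

Gb is the root of Gb major seventh, so the chord is in root position.
A seventh chord in root position is figured 7/5/3, conventionally abbreviated 7.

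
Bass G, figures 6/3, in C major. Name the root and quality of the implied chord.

E minor

The figures 6/3 indicate a triad in first inversion.
In first inversion the root lies a sixth above the bass: a sixth above G in C major is E.
The chord tones are G, B, E, giving E minor.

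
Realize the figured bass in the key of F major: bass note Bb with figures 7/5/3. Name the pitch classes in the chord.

A third above Bb in this key is D.
A fifth above Bb in this key is F.
A seventh above Bb in this key is A.
Together with the bass Bb, this spells Bb major seventh in root position.

Bb, D, F, A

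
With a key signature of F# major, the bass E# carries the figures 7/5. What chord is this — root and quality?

E# half-diminished seventh

The figures 7/5 indicate a seventh chord in root position.
In root position the bass is the root, so the root is E#.
The chord tones are E#, G#, B, D#, giving E# half-diminished seventh.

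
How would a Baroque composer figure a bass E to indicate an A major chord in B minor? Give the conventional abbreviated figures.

6/4

E is the fifth of A major, so the chord is in second inversion.
A triad in second inversion is figured 6/4, conventionally abbreviated 6/4.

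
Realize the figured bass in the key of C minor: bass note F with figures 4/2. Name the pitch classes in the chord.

The written figures 4/2 are shorthand for 6/4/2: the 6 is implied.
A second above F in this key is G.
A fourth above F in this key is Bb.
A sixth above F in this key is D.
Together with the bass F, this spells G minor seventh in third inversion.

F, G, Bb, D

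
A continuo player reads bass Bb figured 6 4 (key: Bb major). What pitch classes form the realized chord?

A fourth above Bb in this key is Eb.
A sixth above Bb in this key is G.
Together with the bass Bb, this spells Eb major in second inversion.

Bb, Eb, G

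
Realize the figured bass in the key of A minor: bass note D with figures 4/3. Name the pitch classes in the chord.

The written figures 4/3 are shorthand for 6/4/3: the 6 is implied.
A third above D in this key is F.
A fourth above D in this key is G.
A sixth above D in this key is B.
Together with the bass D, this spells G dominant seventh in second inversion.

D, F, G, B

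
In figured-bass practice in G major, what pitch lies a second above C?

D

Counting 1 letter step above C lands on D; in G major, that letter is D.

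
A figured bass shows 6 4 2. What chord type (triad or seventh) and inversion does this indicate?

Intervals of 6/4/2 above the bass form a seventh chord; the bass is the seventh, so this is third inversion.

seventh chord, third inversion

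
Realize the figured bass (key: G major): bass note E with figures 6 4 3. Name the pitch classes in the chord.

A third above E in this key is G.
A fourth above E in this key is A.
A sixth above E in this key is C.
Together with the bass E, this spells A minor seventh in second inversion.

E, G, A, C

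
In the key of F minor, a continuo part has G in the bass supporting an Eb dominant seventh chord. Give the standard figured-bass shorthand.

G is the third of Eb dominant seventh, so the chord is in first inversion.
A seventh chord in first inversion is figured 6/5/3, conventionally abbreviated 6/5.

6/5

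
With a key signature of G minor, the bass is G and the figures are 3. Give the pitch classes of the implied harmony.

G, Bb, D

The written figures 3 are shorthand for 5/3: the 5 is implied.
A third above G in this key is Bb.
A fifth above G in this key is D.
Together with the bass G, this spells G minor in root position.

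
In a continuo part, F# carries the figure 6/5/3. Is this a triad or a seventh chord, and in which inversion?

seventh chord, first inversion

Intervals of 6/5/3 above the bass form a seventh chord; the bass is the third, so this is first inversion.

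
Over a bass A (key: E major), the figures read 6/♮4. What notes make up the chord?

A, D, F#

A fourth above A in this key is D#, made natural (D) by the ♮ figure.
A sixth above A in this key is F#.
Together with the bass A, this spells D major in second inversion.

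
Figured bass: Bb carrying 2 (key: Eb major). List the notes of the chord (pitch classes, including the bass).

The written figures 2 are shorthand for 6/4/2: the 6/4 are implied.
A second above Bb in this key is C.
A fourth above Bb in this key is Eb.
A sixth above Bb in this key is G.
Together with the bass Bb, this spells C minor seventh in third inversion.

Bb, C, Eb, G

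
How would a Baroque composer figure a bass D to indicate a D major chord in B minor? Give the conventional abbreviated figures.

D is the root of D major, so the chord is in root position.
A triad in root position is figured 5/3, conventionally abbreviated (no figures — root-position triad).

no figures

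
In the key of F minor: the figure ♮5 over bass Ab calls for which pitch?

E

Counting 4 letter steps above Ab lands on E; in F minor, that letter is Eb.
The ♮5 figure makes it natural, giving E.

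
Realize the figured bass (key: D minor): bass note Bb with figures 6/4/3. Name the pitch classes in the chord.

A third above Bb in this key is D.
A fourth above Bb in this key is E.
A sixth above Bb in this key is G.
Together with the bass Bb, this spells E half-diminished seventh in second inversion.

Bb, D, E, G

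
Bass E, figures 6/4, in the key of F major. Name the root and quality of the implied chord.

The figures 6/4 indicate a triad in second inversion.
In second inversion the root lies a fourth above the bass: a fourth above E in F major is A.
The chord tones are E, A, C, giving A minor.

A minor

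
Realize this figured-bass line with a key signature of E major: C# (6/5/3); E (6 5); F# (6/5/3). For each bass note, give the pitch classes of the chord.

C# (6/5/3): C#, E, G#, A.
E (6/5/3): E, G#, B, C#.
F# (6/5/3): F#, A, C#, D#.

C#, E, G#, A | E, G#, B, C# | F#, A, C#, D#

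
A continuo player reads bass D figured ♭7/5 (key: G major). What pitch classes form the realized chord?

D, F#, A, Cb

The written figures ♭7/5 are shorthand for 7/5/3: the 3 is implied.
A third above D in this key is F#.
A fifth above D in this key is A.
A seventh above D in this key is C, lowered to Cb by the flat.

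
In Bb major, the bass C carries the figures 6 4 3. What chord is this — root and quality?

The figures 6 4 3 indicate a seventh chord in second inversion.
In second inversion the root lies a fourth above the bass: a fourth above C in Bb major is F.
The chord tones are C, Eb, F, A, giving F dominant seventh.

F dominant seventh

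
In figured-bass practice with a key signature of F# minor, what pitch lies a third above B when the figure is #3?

D#

Counting 2 letter steps above B lands on D; in F# minor, that letter is D.
The #3 figure raises it a semitone, giving D#.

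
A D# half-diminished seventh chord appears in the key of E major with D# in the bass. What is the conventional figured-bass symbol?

7

D# is the root of D# half-diminished seventh, so the chord is in root position.
A seventh chord in root position is figured 7/5/3, conventionally abbreviated 7.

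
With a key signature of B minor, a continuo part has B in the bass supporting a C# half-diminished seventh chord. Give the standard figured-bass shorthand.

4/2

B is the seventh of C# half-diminished seventh, so the chord is in third inversion.
A seventh chord in third inversion is figured 6/4/2, conventionally abbreviated 4/2.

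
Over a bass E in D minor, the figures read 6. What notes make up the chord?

E, G, C

The written figures 6 are shorthand for 6/3: the 3 is implied.
A third above E in this key is G.
A sixth above E in this key is C.
Together with the bass E, this spells C major in first inversion.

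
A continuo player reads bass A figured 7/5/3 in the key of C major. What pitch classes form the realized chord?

A, C, E, G

A third above A in this key is C.
A fifth above A in this key is E.
A seventh above A in this key is G.
Together with the bass A, this spells A minor seventh in root position.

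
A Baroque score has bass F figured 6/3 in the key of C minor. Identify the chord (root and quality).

D diminished

The figures 6/3 indicate a triad in first inversion.
In first inversion the root lies a sixth above the bass: a sixth above F in C minor is D.
The chord tones are F, Ab, D, giving D diminished.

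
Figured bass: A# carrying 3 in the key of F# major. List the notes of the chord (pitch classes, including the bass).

The written figures 3 are shorthand for 5/3: the 5 is implied.
A third above A# in this key is C#.
A fifth above A# in this key is E#.
Together with the bass A#, this spells A# minor in root position.

A#, C#, E#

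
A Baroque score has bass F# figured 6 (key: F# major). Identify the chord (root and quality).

The figures 6 indicate a triad in first inversion.
In first inversion the root lies a sixth above the bass: a sixth above F# in F# major is D#.
The chord tones are F#, A#, D#, giving D# minor.

D# minor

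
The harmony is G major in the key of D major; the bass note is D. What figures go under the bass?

D is the fifth of G major, so the chord is in second inversion.
A triad in second inversion is figured 6/4, conventionally abbreviated 6/4.

6/4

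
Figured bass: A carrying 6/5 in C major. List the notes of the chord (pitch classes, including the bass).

A, C, E, F

The written figures 6/5 are shorthand for 6/5/3: the 3 is implied.
A third above A in this key is C.
A fifth above A in this key is E.
A sixth above A in this key is F.
Together with the bass A, this spells F major seventh in first inversion.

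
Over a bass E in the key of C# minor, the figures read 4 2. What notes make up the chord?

E, F#, A, C#

The written figures 4 2 are shorthand for 6/4/2: the 6 is implied.
A second above E in this key is F#.
A fourth above E in this key is A.
A sixth above E in this key is C#.
Together with the bass E, this spells F# minor seventh in third inversion.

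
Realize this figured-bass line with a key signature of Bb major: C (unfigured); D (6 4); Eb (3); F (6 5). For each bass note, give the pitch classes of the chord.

C (5/3): C, Eb, G.
D (6/4): D, G, Bb.
Eb (5/3): Eb, G, Bb.
F (6/5/3): F, A, C, D.

C, Eb, G | D, G, Bb | Eb, G, Bb | F, A, C, D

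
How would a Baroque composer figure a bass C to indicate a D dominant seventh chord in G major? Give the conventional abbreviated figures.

4/2

C is the seventh of D dominant seventh, so the chord is in third inversion.
A seventh chord in third inversion is figured 6/4/2, conventionally abbreviated 4/2.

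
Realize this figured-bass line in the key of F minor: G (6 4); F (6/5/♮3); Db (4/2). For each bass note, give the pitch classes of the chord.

G, C, Eb | F, A, C, Db | Db, Eb, G, Bb

G (6/4): G, C, Eb.
F (6/5/♮3): F, A, C, Db.
Db (6/4/2): Db, Eb, G, Bb.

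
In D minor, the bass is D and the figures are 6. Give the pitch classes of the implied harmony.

D, F, Bb

The written figures 6 are shorthand for 6/3: the 3 is implied.
A third above D in this key is F.
A sixth above D in this key is Bb.
Together with the bass D, this spells Bb major in first inversion.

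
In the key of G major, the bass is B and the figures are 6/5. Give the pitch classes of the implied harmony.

B, D, F#, G

The written figures 6/5 are shorthand for 6/5/3: the 3 is implied.
A third above B in this key is D.
A fifth above B in this key is F#.
A sixth above B in this key is G.
Together with the bass B, this spells G major seventh in first inversion.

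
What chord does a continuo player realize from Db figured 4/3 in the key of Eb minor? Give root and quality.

The figures 4/3 indicate a seventh chord in second inversion.
In second inversion the root lies a fourth above the bass: a fourth above Db in Eb minor is Gb.
The chord tones are Db, F, Gb, Bb, giving Gb major seventh.

Gb major seventh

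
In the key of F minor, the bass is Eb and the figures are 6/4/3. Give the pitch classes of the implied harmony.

Eb, G, Ab, C

A third above Eb in this key is G.
A fourth above Eb in this key is Ab.
A sixth above Eb in this key is C.
Together with the bass Eb, this spells Ab major seventh in second inversion.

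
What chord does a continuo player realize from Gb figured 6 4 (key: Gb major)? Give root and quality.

The figures 6 4 indicate a triad in second inversion.
In second inversion the root lies a fourth above the bass: a fourth above Gb in Gb major is Cb.
The chord tones are Gb, Cb, Eb, giving Cb major.

Cb major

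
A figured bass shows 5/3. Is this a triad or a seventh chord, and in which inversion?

Intervals of 5/3 above the bass form a triad; the bass is the root, so this is root position.

triad, root position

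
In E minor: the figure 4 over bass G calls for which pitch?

Counting 3 letter steps above G lands on C; in E minor, that letter is C.

C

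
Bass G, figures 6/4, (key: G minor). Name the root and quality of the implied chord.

C minor

The figures 6/4 indicate a triad in second inversion.
In second inversion the root lies a fourth above the bass: a fourth above G in G minor is C.
The chord tones are G, C, Eb, giving C minor.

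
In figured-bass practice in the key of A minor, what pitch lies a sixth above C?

Counting 5 letter steps above C lands on A; in A minor, that letter is A.

A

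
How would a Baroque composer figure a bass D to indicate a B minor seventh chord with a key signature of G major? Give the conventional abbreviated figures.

D is the third of B minor seventh, so the chord is in first inversion.
A seventh chord in first inversion is figured 6/5/3, conventionally abbreviated 6/5.

6/5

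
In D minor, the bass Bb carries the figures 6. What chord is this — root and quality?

The figures 6 indicate a triad in first inversion.
In first inversion the root lies a sixth above the bass: a sixth above Bb in D minor is G.
The chord tones are Bb, D, G, giving G minor.

G minor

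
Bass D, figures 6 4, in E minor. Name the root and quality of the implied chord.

The figures 6 4 indicate a triad in second inversion.
In second inversion the root lies a fourth above the bass: a fourth above D in E minor is G.
The chord tones are D, G, B, giving G major.

G major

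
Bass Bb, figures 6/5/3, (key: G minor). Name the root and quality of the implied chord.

The figures 6/5/3 indicate a seventh chord in first inversion.
In first inversion the root lies a sixth above the bass: a sixth above Bb in G minor is G.
The chord tones are Bb, D, F, G, giving G minor seventh.

G minor seventh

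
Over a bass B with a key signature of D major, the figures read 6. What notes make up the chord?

The written figures 6 are shorthand for 6/3: the 3 is implied.
A third above B in this key is D.
A sixth above B in this key is G.
Together with the bass B, this spells G major in first inversion.

B, D, G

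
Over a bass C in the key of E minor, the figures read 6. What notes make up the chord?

C, E, A

The written figures 6 are shorthand for 6/3: the 3 is implied.
A third above C in this key is E.
A sixth above C in this key is A.
Together with the bass C, this spells A minor in first inversion.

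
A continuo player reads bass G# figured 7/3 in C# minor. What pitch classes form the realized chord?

The written figures 7/3 are shorthand for 7/5/3: the 5 is implied.
A third above G# in this key is B.
A fifth above G# in this key is D#.
A seventh above G# in this key is F#.
Together with the bass G#, this spells G# minor seventh in root position.

G#, B, D#, F#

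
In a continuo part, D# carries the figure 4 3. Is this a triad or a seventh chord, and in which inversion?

4 3 is shorthand for 6/4/3.
Intervals of 6/4/3 above the bass form a seventh chord; the bass is the fifth, so this is second inversion.

seventh chord, second inversion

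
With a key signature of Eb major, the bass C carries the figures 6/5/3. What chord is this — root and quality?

Ab major seventh

The figures 6/5/3 indicate a seventh chord in first inversion.
In first inversion the root lies a sixth above the bass: a sixth above C in Eb major is Ab.
The chord tones are C, Eb, G, Ab, giving Ab major seventh.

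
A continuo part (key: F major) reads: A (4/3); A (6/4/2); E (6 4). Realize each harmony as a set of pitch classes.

A, C, D, F | A, Bb, D, F | E, A, C

A (6/4/3): A, C, D, F.
A (6/4/2): A, Bb, D, F.
E (6/4): E, A, C.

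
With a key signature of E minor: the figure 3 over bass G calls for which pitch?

B

Counting 2 letter steps above G lands on B; in E minor, that letter is B.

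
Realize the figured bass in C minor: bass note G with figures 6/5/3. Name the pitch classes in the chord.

G, Bb, D, Eb

A third above G in this key is Bb.
A fifth above G in this key is D.
A sixth above G in this key is Eb.
Together with the bass G, this spells Eb major seventh in first inversion.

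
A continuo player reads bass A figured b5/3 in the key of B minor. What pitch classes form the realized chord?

A third above A in this key is C#.
A fifth above A in this key is E, lowered to Eb by the flat.

A, C#, Eb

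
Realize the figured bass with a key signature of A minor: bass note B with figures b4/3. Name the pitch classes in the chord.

B, D, Eb, G

The written figures b4/3 are shorthand for 6/4/3: the 6 is implied.
A third above B in this key is D.
A fourth above B in this key is E, lowered to Eb by the flat.
A sixth above B in this key is G.
Together with the bass B, this spells Eb augmented major seventh in second inversion.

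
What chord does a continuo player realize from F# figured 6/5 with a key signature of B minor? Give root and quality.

The figures 6/5 indicate a seventh chord in first inversion.
In first inversion the root lies a sixth above the bass: a sixth above F# in B minor is D.
The chord tones are F#, A, C#, D, giving D major seventh.

D major seventh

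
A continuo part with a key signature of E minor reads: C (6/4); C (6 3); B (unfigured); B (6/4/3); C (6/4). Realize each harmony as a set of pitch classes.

C, F#, A | C, E, A | B, D, F# | B, D, E, G | C, F#, A

C (6/4): C, F#, A.
C (6/3): C, E, A.
B (5/3): B, D, F#.
B (6/4/3): B, D, E, G.
C (6/4): C, F#, A.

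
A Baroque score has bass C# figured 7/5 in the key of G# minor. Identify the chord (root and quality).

The figures 7/5 indicate a seventh chord in root position.
In root position the bass is the root, so the root is C#.
The chord tones are C#, E, G#, B, giving C# minor seventh.

C# minor seventh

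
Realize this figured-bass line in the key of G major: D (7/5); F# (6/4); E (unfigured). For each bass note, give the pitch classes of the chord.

D, F#, A, C | F#, B, D | E, G, B

D (7/5/3): D, F#, A, C.
F# (6/4): F#, B, D.
E (5/3): E, G, B.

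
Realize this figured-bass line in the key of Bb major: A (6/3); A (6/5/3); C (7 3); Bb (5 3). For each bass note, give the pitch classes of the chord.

A, C, F | A, C, Eb, F | C, Eb, G, Bb | Bb, D, F

A (6/3): A, C, F.
A (6/5/3): A, C, Eb, F.
C (7/5/3): C, Eb, G, Bb.
Bb (5/3): Bb, D, F.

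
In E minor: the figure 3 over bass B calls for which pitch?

D

Counting 2 letter steps above B lands on D; in E minor, that letter is D.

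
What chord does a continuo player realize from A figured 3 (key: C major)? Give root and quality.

A minor

The figures 3 indicate a triad in root position.
In root position the bass is the root, so the root is A.
The chord tones are A, C, E, giving A minor.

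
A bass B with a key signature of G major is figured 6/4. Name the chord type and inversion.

triad, second inversion

Intervals of 6/4 above the bass form a triad; the bass is the fifth, so this is second inversion.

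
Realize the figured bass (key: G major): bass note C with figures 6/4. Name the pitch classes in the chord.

C, F#, A

A fourth above C in this key is F#.
A sixth above C in this key is A.
Together with the bass C, this spells F# diminished in second inversion.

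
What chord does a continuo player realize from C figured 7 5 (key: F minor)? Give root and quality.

C minor seventh

The figures 7 5 indicate a seventh chord in root position.
In root position the bass is the root, so the root is C.
The chord tones are C, Eb, G, Bb, giving C minor seventh.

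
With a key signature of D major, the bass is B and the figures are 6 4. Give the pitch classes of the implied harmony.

B, E, G

A fourth above B in this key is E.
A sixth above B in this key is G.
Together with the bass B, this spells E minor in second inversion.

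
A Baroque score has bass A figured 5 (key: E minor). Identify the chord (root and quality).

A minor

The figures 5 indicate a triad in root position.
In root position the bass is the root, so the root is A.
The chord tones are A, C, E, giving A minor.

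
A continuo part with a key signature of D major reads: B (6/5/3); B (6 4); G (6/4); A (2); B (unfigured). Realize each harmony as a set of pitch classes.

B (6/5/3): B, D, F#, G.
B (6/4): B, E, G.
G (6/4): G, C#, E.
A (6/4/2): A, B, D, F#.
B (5/3): B, D, F#.

B, D, F#, G | B, E, G | G, C#, E | A, B, D, F# | B, D, F#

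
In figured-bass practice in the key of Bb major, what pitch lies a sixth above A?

Counting 5 letter steps above A lands on F; in Bb major, that letter is F.

F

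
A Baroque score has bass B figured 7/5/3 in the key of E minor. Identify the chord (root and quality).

B minor seventh

The figures 7/5/3 indicate a seventh chord in root position.
In root position the bass is the root, so the root is B.
The chord tones are B, D, F#, A, giving B minor seventh.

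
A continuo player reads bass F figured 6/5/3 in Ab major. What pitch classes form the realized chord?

A third above F in this key is Ab.
A fifth above F in this key is C.
A sixth above F in this key is Db.
Together with the bass F, this spells Db major seventh in first inversion.

F, Ab, C, Db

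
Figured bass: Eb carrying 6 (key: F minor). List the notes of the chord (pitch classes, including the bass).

Eb, G, C

The written figures 6 are shorthand for 6/3: the 3 is implied.
A third above Eb in this key is G.
A sixth above Eb in this key is C.
Together with the bass Eb, this spells C minor in first inversion.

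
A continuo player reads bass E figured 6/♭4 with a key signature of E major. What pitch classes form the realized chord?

A fourth above E in this key is A, lowered to Ab by the flat.
A sixth above E in this key is C#.

E, Ab, C#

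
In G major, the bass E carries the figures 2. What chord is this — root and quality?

F# half-diminished seventh

The figures 2 indicate a seventh chord in third inversion.
In third inversion the root lies a second above the bass: a second above E in G major is F#.
The chord tones are E, F#, A, C, giving F# half-diminished seventh.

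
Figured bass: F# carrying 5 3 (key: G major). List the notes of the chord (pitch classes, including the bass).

F#, A, C

A third above F# in this key is A.
A fifth above F# in this key is C.
Together with the bass F#, this spells F# diminished in root position.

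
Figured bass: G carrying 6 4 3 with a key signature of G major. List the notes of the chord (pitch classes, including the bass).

G, B, C, E

A third above G in this key is B.
A fourth above G in this key is C.
A sixth above G in this key is E.
Together with the bass G, this spells C major seventh in second inversion.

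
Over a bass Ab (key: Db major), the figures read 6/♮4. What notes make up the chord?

Ab, D, F

A fourth above Ab in this key is Db, made natural (D) by the ♮ figure.
A sixth above Ab in this key is F.
Together with the bass Ab, this spells D diminished in second inversion.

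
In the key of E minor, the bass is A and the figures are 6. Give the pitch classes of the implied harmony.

The written figures 6 are shorthand for 6/3: the 3 is implied.
A third above A in this key is C.
A sixth above A in this key is F#.
Together with the bass A, this spells F# diminished in first inversion.

A, C, F#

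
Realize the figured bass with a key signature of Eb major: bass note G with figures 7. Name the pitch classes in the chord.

G, Bb, D, F

The written figures 7 are shorthand for 7/5/3: the 5/3 are implied.
A third above G in this key is Bb.
A fifth above G in this key is D.
A seventh above G in this key is F.
Together with the bass G, this spells G minor seventh in root position.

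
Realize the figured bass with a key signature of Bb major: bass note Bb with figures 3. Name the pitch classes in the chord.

Bb, D, F

The written figures 3 are shorthand for 5/3: the 5 is implied.
A third above Bb in this key is D.
A fifth above Bb in this key is F.
Together with the bass Bb, this spells Bb major in root position.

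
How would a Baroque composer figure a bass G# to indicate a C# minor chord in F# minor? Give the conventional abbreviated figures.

G# is the fifth of C# minor, so the chord is in second inversion.
A triad in second inversion is figured 6/4, conventionally abbreviated 6/4.

6/4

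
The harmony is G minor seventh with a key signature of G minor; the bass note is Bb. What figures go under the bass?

6/5

Bb is the third of G minor seventh, so the chord is in first inversion.
A seventh chord in first inversion is figured 6/5/3, conventionally abbreviated 6/5.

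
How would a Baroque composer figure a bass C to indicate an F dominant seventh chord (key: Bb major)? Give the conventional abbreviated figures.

C is the fifth of F dominant seventh, so the chord is in second inversion.
A seventh chord in second inversion is figured 6/4/3, conventionally abbreviated 4/3.

4/3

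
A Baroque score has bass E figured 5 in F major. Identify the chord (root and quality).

E diminished

The figures 5 indicate a triad in root position.
In root position the bass is the root, so the root is E.
The chord tones are E, G, Bb, giving E diminished.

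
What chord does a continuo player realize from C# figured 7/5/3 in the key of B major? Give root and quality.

The figures 7/5/3 indicate a seventh chord in root position.
In root position the bass is the root, so the root is C#.
The chord tones are C#, E, G#, B, giving C# minor seventh.

C# minor seventh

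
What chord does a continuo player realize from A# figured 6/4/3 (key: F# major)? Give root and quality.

D# minor seventh

The figures 6/4/3 indicate a seventh chord in second inversion.
In second inversion the root lies a fourth above the bass: a fourth above A# in F# major is D#.
The chord tones are A#, C#, D#, F#, giving D# minor seventh.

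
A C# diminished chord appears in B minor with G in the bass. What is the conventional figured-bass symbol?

6/4

G is the fifth of C# diminished, so the chord is in second inversion.
A triad in second inversion is figured 6/4, conventionally abbreviated 6/4.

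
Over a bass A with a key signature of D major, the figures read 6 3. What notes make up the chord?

A third above A in this key is C#.
A sixth above A in this key is F#.
Together with the bass A, this spells F# minor in first inversion.

A, C#, F#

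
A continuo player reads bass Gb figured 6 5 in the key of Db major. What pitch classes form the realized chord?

Gb, Bb, Db, Eb

The written figures 6 5 are shorthand for 6/5/3: the 3 is implied.
A third above Gb in this key is Bb.
A fifth above Gb in this key is Db.
A sixth above Gb in this key is Eb.
Together with the bass Gb, this spells Eb minor seventh in first inversion.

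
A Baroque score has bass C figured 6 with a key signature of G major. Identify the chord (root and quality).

The figures 6 indicate a triad in first inversion.
In first inversion the root lies a sixth above the bass: a sixth above C in G major is A.
The chord tones are C, E, A, giving A minor.

A minor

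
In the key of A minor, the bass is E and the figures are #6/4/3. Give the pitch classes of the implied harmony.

A third above E in this key is G.
A fourth above E in this key is A.
A sixth above E in this key is C, raised to C# by the sharp.
Together with the bass E, this spells A dominant seventh in second inversion.

E, G, A, C#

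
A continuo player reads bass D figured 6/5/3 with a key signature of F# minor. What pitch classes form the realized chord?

D, F#, A, B

A third above D in this key is F#.
A fifth above D in this key is A.
A sixth above D in this key is B.
Together with the bass D, this spells B minor seventh in first inversion.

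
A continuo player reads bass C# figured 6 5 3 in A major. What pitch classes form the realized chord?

A third above C# in this key is E.
A fifth above C# in this key is G#.
A sixth above C# in this key is A.
Together with the bass C#, this spells A major seventh in first inversion.

C#, E, G#, A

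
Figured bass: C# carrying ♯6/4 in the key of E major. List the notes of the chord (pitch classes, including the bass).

C#, F#, A#

A fourth above C# in this key is F#.
A sixth above C# in this key is A, raised to A# by the sharp.
Together with the bass C#, this spells F# major in second inversion.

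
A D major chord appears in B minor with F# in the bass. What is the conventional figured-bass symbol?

F# is the third of D major, so the chord is in first inversion.
A triad in first inversion is figured 6/3, conventionally abbreviated 6.

6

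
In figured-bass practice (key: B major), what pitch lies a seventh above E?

D#

Counting 6 letter steps above E lands on D; in B major, that letter is D#.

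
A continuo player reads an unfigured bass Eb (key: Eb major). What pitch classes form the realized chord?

Eb, G, Bb

An unfigured bass implies 5/3.
A third above Eb in this key is G.
A fifth above Eb in this key is Bb.
Together with the bass Eb, this spells Eb major in root position.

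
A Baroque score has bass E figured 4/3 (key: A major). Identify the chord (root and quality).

A major seventh

The figures 4/3 indicate a seventh chord in second inversion.
In second inversion the root lies a fourth above the bass: a fourth above E in A major is A.
The chord tones are E, G#, A, C#, giving A major seventh.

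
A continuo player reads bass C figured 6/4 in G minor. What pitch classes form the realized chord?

A fourth above C in this key is F.
A sixth above C in this key is A.
Together with the bass C, this spells F major in second inversion.

C, F, A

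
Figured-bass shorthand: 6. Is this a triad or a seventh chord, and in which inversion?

6 is shorthand for 6/3.
Intervals of 6/3 above the bass form a triad; the bass is the third, so this is first inversion.

triad, first inversion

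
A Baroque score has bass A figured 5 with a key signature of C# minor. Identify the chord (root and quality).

A major

The figures 5 indicate a triad in root position.
In root position the bass is the root, so the root is A.
The chord tones are A, C#, E, giving A major.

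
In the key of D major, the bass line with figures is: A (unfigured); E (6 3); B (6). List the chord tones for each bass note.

A, C#, E | E, G, C# | B, D, G

A (5/3): A, C#, E.
E (6/3): E, G, C#.
B (6/3): B, D, G.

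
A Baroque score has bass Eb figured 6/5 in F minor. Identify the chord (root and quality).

The figures 6/5 indicate a seventh chord in first inversion.
In first inversion the root lies a sixth above the bass: a sixth above Eb in F minor is C.
The chord tones are Eb, G, Bb, C, giving C minor seventh.

C minor seventh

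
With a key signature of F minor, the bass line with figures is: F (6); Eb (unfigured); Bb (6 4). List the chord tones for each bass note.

F (6/3): F, Ab, Db.
Eb (5/3): Eb, G, Bb.
Bb (6/4): Bb, Eb, G.

F, Ab, Db | Eb, G, Bb | Bb, Eb, G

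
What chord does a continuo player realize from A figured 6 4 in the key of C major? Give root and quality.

The figures 6 4 indicate a triad in second inversion.
In second inversion the root lies a fourth above the bass: a fourth above A in C major is D.
The chord tones are A, D, F, giving D minor.

D minor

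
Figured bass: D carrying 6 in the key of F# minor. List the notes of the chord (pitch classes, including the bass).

D, F#, B

The written figures 6 are shorthand for 6/3: the 3 is implied.
A third above D in this key is F#.
A sixth above D in this key is B.
Together with the bass D, this spells B minor in first inversion.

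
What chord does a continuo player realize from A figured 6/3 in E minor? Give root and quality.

F# diminished

The figures 6/3 indicate a triad in first inversion.
In first inversion the root lies a sixth above the bass: a sixth above A in E minor is F#.
The chord tones are A, C, F#, giving F# diminished.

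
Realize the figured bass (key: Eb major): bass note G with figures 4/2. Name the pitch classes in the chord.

G, Ab, C, Eb

The written figures 4/2 are shorthand for 6/4/2: the 6 is implied.
A second above G in this key is Ab.
A fourth above G in this key is C.
A sixth above G in this key is Eb.
Together with the bass G, this spells Ab major seventh in third inversion.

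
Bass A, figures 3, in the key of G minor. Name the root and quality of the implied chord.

A diminished

The figures 3 indicate a triad in root position.
In root position the bass is the root, so the root is A.
The chord tones are A, C, Eb, giving A diminished.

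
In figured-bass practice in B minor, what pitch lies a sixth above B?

Counting 5 letter steps above B lands on G; in B minor, that letter is G.

G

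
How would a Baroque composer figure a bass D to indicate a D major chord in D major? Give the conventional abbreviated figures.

D is the root of D major, so the chord is in root position.
A triad in root position is figured 5/3, conventionally abbreviated (no figures — root-position triad).

no figures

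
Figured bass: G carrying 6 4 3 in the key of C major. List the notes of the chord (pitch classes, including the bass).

G, B, C, E

A third above G in this key is B.
A fourth above G in this key is C.
A sixth above G in this key is E.
Together with the bass G, this spells C major seventh in second inversion.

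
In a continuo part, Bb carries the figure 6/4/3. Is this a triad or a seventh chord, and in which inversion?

Intervals of 6/4/3 above the bass form a seventh chord; the bass is the fifth, so this is second inversion.

seventh chord, second inversion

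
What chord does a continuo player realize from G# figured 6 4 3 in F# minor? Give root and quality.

The figures 6 4 3 indicate a seventh chord in second inversion.
In second inversion the root lies a fourth above the bass: a fourth above G# in F# minor is C#.
The chord tones are G#, B, C#, E, giving C# minor seventh.

C# minor seventh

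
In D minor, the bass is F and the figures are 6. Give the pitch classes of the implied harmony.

The written figures 6 are shorthand for 6/3: the 3 is implied.
A third above F in this key is A.
A sixth above F in this key is D.
Together with the bass F, this spells D minor in first inversion.

F, A, D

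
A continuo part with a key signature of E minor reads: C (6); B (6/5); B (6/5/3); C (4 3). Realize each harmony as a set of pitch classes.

C (6/3): C, E, A.
B (6/5/3): B, D, F#, G.
B (6/5/3): B, D, F#, G.
C (6/4/3): C, E, F#, A.

C, E, A | B, D, F#, G | B, D, F#, G | C, E, F#, A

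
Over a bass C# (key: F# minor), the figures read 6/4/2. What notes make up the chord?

C#, D, F#, A

A second above C# in this key is D.
A fourth above C# in this key is F#.
A sixth above C# in this key is A.
Together with the bass C#, this spells D major seventh in third inversion.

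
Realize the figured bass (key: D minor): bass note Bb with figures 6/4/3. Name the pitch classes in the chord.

A third above Bb in this key is D.
A fourth above Bb in this key is E.
A sixth above Bb in this key is G.
Together with the bass Bb, this spells E half-diminished seventh in second inversion.

Bb, D, E, G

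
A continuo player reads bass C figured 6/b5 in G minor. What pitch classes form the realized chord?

C, Eb, Gb, A

The written figures 6/b5 are shorthand for 6/5/3: the 3 is implied.
A third above C in this key is Eb.
A fifth above C in this key is G, lowered to Gb by the flat.
A sixth above C in this key is A.
Together with the bass C, this spells A diminished seventh in first inversion.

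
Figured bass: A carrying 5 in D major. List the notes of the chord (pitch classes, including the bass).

The written figures 5 are shorthand for 5/3: the 3 is implied.
A third above A in this key is C#.
A fifth above A in this key is E.
Together with the bass A, this spells A major in root position.

A, C#, E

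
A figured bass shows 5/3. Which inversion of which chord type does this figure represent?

triad, root position

Intervals of 5/3 above the bass form a triad; the bass is the root, so this is root position.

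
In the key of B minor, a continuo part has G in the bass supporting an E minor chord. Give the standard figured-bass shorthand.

6

G is the third of E minor, so the chord is in first inversion.
A triad in first inversion is figured 6/3, conventionally abbreviated 6.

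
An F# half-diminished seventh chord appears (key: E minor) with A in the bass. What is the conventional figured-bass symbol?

A is the third of F# half-diminished seventh, so the chord is in first inversion.
A seventh chord in first inversion is figured 6/5/3, conventionally abbreviated 6/5.

6/5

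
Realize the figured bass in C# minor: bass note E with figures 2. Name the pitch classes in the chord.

The written figures 2 are shorthand for 6/4/2: the 6/4 are implied.
A second above E in this key is F#.
A fourth above E in this key is A.
A sixth above E in this key is C#.
Together with the bass E, this spells F# minor seventh in third inversion.

E, F#, A, C#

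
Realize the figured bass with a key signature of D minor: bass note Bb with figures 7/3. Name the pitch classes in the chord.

The written figures 7/3 are shorthand for 7/5/3: the 5 is implied.
A third above Bb in this key is D.
A fifth above Bb in this key is F.
A seventh above Bb in this key is A.
Together with the bass Bb, this spells Bb major seventh in root position.

Bb, D, F, A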